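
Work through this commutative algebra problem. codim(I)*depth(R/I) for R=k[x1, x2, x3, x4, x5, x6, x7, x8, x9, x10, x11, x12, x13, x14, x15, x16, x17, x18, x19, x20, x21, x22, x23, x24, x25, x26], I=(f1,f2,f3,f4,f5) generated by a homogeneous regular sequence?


codim=5, depth=dim(R/I)=26-5=21
Product=5*21=105


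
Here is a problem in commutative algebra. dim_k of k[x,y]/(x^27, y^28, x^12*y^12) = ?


k[x,y]/I, I = (x^27, y^28, x^12*y^12)
Rect: 27x28=756. Corner: (27-12)x(28-12)=240.
dim = 756-240 = 516


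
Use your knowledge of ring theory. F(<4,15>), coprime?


gcd(4,15)=1 => F=ab-a-b=4*15-4-15=60-19=41


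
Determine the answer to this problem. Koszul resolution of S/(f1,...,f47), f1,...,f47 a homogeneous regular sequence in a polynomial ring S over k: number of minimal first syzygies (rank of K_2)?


Regular sequence => Koszul complex is the minimal free resolution.
Syz_1 minimally generated by Koszul relations f_i*e_j - f_j*e_i (i<j): mu(Syz_1) = beta_2 = C(m,2) = m(m-1)/2
m=47
47*46/2 = 1081


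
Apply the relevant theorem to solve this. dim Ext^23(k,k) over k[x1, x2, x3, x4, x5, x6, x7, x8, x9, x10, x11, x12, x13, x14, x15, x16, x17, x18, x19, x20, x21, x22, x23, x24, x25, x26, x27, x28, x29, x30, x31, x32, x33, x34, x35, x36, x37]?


C(n,i)=C(37,23)=6107086800


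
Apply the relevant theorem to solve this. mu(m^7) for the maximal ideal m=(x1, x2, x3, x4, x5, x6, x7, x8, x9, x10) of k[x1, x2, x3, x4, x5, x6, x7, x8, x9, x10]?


Graded Nakayama: mu(m^d) = dim_k (m^d/m^(d+1)) = #degree-7 monomials in 10 vars
C(n+d-1,d)=C(16,7)=11440


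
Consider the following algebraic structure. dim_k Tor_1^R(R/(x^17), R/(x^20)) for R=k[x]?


Tor_1(R/I,R/J)=(I cap J)/IJ=(x^20)/(x^37)
dim=37-20=min(17,20)=17


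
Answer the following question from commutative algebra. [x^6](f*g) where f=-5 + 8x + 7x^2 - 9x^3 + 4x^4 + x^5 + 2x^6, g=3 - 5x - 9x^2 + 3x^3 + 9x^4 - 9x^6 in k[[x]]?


[x^6] = sum a_i*b_j, i+j=6
  -5*-9=45
  7*9=63
  -9*3=-27
  4*-9=-36
  1*-5=-5
  2*3=6
Sum=46


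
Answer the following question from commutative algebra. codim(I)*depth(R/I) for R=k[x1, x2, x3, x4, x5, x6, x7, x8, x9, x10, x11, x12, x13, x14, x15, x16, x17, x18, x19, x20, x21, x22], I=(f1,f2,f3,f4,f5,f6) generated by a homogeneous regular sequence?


codim=6, depth=dim(R/I)=22-6=16
Product=6*16=96


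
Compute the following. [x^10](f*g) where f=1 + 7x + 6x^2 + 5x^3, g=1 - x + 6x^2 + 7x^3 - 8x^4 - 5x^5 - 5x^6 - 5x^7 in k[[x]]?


[x^10] = sum a_i*b_j, i+j=10
  5*-5=-25
Sum=-25


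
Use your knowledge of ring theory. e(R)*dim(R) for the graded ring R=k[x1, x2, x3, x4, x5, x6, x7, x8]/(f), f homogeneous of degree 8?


e(R)=deg(f)=8, dim(R)=8-1=7
e*dim=8*7=56


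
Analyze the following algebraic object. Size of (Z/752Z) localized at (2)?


2-primary part: 752=2^4*47
Size=2^4=16


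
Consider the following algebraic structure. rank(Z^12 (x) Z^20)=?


rank(M(x)N) = rank(M)*rank(N)
12*20 = 240


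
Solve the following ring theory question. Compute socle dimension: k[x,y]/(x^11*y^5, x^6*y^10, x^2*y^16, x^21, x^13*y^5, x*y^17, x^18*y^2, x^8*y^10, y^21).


Socle = ann(m) = span of standard monomials u with x*u, y*u in I (staircase corners).
Redundant generators: x^8*y^10, x^13*y^5
Minimal generators: x^21, x^18*y^2, x^11*y^5, x^6*y^10, x^2*y^16, x*y^17, y^21
Corners: y^20, xy^16, x^5y^15, x^10y^9, x^17y^4, x^20y
Socle dim=6


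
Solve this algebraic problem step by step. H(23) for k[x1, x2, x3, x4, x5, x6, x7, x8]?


C(d+n-1,n-1)=C(30,7)=2035800


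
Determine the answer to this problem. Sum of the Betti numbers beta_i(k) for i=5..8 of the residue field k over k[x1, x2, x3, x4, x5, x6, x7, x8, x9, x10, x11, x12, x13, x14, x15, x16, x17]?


Koszul resolution: beta_i(k)=C(n,i), n=17
C(17,5)=6188, C(17,6)=12376, C(17,7)=19448, C(17,8)=24310
Sum=62322


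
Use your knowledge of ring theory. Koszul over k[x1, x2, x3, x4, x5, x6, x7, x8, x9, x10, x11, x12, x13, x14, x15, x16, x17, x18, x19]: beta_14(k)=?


C(n,i)=C(19,14)=11628


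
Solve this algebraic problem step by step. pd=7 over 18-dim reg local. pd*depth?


pd+depth=18
depth=18-7=11
pd*depth=7*11=77


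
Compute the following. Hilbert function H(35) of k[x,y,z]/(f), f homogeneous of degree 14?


C(37,2)-C(23,2)=666-253=413


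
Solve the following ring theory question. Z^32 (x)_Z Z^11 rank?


rank(M(x)N) = rank(M)*rank(N)
32*11 = 352


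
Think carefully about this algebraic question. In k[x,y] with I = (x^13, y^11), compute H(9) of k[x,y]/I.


k[x,y], I = (x^13, y^11), d = 9
Need i < 13 and d-i < 11.
Range: 0 <= i <= 9.
H(9) = 10


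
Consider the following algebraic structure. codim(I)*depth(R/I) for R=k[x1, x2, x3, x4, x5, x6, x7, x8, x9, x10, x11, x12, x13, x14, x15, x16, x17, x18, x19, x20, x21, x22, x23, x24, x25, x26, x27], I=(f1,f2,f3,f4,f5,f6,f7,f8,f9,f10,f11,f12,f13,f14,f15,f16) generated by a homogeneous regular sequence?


codim=16, depth=dim(R/I)=27-16=11
Product=16*11=176


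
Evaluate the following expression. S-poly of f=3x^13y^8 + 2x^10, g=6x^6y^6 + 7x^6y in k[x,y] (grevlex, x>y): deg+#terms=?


LT(f)=3x^13y^8, LT(g)=6x^6y^6
lcm(LM)=x^13y^8
S(f,g) (scaled by 18 to clear denominators) = 6*f - 3x^7y^2*g = -21x^13y^3 + 12x^10
2 terms, deg 16.
16+2=18


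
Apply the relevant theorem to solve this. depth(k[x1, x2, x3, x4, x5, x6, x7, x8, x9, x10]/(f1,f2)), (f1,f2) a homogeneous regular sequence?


depth(R)=10
depth(R/I)=10-2=8


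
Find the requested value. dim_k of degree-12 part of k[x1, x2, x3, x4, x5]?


C(d+n-1,n-1)=C(16,4)=1820


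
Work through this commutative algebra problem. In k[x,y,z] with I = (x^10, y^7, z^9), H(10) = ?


Need i<10, j<7, k<9 with i+j+k=10.
For each i, j ranges over max(0,10-i-8)..min(6,10-i):
  i=0: j in [2,6] -> 5
  i=1: j in [1,6] -> 6
  i=2: j in [0,6] -> 7
  i=3: j in [0,6] -> 7
  i=4: j in [0,6] -> 7
  i=5: j in [0,5] -> 6
  i=6: j in [0,4] -> 5
  i=7: j in [0,3] -> 4
  i=8: j in [0,2] -> 3
  i=9: j in [0,1] -> 2
H(10) = 5+6+7+7+7+6+5+4+3+2 = 52


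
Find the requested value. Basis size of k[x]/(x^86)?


Basis: 1,x,...,x^85
dim=86


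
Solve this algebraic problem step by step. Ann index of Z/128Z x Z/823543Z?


Exponent = lcm of the cyclic orders; pairwise coprime => product.
2^7*7^7=128*823543=105413504


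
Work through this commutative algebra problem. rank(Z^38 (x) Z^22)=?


rank(M(x)N) = rank(M)*rank(N)
38*22 = 836


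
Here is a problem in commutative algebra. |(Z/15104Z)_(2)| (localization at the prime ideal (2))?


2-primary part: 15104=2^8*59
Size=2^8=256


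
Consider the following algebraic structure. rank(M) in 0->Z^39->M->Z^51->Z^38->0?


Alt sum=0:
(-1)^0*39 + (-1)^1*? + (-1)^2*51 + (-1)^3*38=0
rank(M)=52


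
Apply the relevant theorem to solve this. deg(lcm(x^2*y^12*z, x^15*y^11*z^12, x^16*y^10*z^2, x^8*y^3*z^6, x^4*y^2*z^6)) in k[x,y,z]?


lcm = componentwise max:
x: max(2,15,16,8,4)=16
y: max(12,11,10,3,2)=12
z: max(1,12,2,6,6)=12
Total=16+12+12=40


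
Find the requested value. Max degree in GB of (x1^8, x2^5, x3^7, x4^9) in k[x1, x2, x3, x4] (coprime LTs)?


Pure powers, coprime LTs => already GB.
Degrees: 8, 5, 7, 9
Max=9


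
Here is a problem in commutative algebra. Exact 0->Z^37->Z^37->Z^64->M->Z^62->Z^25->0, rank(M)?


Alt sum=0:
(-1)^0*37 + (-1)^1*37 + (-1)^2*64 + (-1)^3*? + (-1)^4*62 + (-1)^5*25=0
rank(M)=101


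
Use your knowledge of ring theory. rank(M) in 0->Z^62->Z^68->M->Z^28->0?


Alt sum=0:
(-1)^0*62 + (-1)^1*68 + (-1)^2*? + (-1)^3*28=0
rank(M)=34


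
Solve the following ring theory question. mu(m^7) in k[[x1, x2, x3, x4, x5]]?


C(n+d-1,d)=C(11,7)=330


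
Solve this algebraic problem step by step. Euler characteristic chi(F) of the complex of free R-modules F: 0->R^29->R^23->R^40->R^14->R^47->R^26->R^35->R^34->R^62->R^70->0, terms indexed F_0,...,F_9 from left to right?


chi = sum (-1)^i * rank:
(-1)^0*29=29
(-1)^1*23=-23
(-1)^2*40=40
(-1)^3*14=-14
(-1)^4*47=47
(-1)^5*26=-26
(-1)^6*35=35
(-1)^7*34=-34
(-1)^8*62=62
(-1)^9*70=-70
chi=46


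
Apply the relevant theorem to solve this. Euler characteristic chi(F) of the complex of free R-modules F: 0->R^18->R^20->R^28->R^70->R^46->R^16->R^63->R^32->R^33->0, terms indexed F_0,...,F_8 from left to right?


chi = sum (-1)^i * rank:
(-1)^0*18=18
(-1)^1*20=-20
(-1)^2*28=28
(-1)^3*70=-70
(-1)^4*46=46
(-1)^5*16=-16
(-1)^6*63=63
(-1)^7*32=-32
(-1)^8*33=33
chi=50


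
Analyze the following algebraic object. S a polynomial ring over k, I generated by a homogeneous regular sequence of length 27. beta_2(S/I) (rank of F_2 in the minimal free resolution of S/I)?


Regular sequence => Koszul complex is the minimal free resolution.
Syz_1 minimally generated by Koszul relations f_i*e_j - f_j*e_i (i<j): mu(Syz_1) = beta_2 = C(m,2) = m(m-1)/2
m=27
27*26/2 = 351


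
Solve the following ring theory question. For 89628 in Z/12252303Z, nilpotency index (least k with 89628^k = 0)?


89628^k mod 12252303:
k=1: 89628
k=2: 7919919
k=3: 9325827
k=4: 3111696
k=5: 8168202
k=6: 0
First zero at k = 6


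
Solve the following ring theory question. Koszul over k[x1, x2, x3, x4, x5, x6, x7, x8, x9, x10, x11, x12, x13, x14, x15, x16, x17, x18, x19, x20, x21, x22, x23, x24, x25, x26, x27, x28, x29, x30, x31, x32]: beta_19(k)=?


C(n,i)=C(32,19)=347373600


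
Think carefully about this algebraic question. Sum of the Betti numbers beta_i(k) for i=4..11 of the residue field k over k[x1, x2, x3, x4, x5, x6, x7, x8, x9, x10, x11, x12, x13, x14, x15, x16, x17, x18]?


Koszul resolution: beta_i(k)=C(n,i), n=18
C(18,4)=3060, C(18,5)=8568, C(18,6)=18564, C(18,7)=31824, C(18,8)=43758, C(18,9)=48620, C(18,10)=43758, C(18,11)=31824
Sum=229976


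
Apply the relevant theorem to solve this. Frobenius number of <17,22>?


gcd(17,22)=1 => F=ab-a-b=17*22-17-22=374-39=335


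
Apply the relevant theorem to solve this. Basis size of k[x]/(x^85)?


Basis: 1,x,...,x^84
dim=85


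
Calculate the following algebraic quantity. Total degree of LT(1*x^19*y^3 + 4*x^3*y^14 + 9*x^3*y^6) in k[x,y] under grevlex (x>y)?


LT: 1*x^19*y^3
deg_x=19, deg_y=3
Total=19+3=22


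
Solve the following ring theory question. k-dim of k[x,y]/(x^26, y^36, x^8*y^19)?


k[x,y]/I, I = (x^26, y^36, x^8*y^19)
Rect: 26x36=936. Corner: (26-8)x(36-19)=306.
dim = 936-306 = 630


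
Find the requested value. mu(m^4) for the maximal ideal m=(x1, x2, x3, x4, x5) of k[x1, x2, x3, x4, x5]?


Graded Nakayama: mu(m^d) = dim_k (m^d/m^(d+1)) = #degree-4 monomials in 5 vars
C(n+d-1,d)=C(8,4)=70


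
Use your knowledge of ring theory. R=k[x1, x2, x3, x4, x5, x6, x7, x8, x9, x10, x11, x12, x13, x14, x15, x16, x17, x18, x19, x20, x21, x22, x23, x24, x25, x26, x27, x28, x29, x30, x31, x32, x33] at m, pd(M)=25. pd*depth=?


pd+depth=33
depth=33-25=8
pd*depth=25*8=200


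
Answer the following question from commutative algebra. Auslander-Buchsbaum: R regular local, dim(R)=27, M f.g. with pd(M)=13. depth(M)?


pd+depth=depth(R)=27
depth=27-13=14


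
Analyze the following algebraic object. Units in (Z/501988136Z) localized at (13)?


Local ring = Z/62748517Z.
phi(62748517) = 13^6*(13-1) = 57921708


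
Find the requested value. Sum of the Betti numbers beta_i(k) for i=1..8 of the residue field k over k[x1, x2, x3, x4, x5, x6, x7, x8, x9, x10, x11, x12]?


Koszul resolution: beta_i(k)=C(n,i), n=12
C(12,1)=12, C(12,2)=66, C(12,3)=220, C(12,4)=495, C(12,5)=792, C(12,6)=924, C(12,7)=792, C(12,8)=495
Sum=3796


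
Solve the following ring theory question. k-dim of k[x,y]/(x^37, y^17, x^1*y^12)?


k[x,y]/I, I = (x^37, y^17, x^1*y^12)
Rect: 37x17=629. Corner: (37-1)x(17-12)=180.
dim = 629-180 = 449


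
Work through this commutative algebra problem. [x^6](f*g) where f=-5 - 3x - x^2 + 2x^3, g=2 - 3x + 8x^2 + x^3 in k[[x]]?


[x^6] = sum a_i*b_j, i+j=6
  2*1=2
Sum=2


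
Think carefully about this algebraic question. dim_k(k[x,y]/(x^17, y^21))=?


Basis: x^i*y^j, i<17, j<21
17*21=357


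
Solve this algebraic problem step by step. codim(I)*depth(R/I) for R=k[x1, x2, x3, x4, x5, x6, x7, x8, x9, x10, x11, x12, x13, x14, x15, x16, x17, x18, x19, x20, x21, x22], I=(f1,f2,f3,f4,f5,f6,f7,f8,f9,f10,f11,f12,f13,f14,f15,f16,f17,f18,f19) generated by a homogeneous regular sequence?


codim=19, depth=dim(R/I)=22-19=3
Product=19*3=57


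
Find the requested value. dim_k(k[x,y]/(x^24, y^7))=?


Basis: x^i*y^j, i<24, j<7
24*7=168


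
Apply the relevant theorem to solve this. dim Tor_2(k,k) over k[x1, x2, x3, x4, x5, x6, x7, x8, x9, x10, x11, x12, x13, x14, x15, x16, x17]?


Koszul: C(n,i)=C(17,2)=136


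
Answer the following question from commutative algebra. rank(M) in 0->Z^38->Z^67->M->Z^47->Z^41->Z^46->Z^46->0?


Alt sum=0:
(-1)^0*38 + (-1)^1*67 + (-1)^2*? + (-1)^3*47 + (-1)^4*41 + (-1)^5*46 + (-1)^6*46=0
rank(M)=35


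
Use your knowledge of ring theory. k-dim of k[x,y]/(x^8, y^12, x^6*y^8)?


k[x,y]/I, I = (x^8, y^12, x^6*y^8)
Rect: 8x12=96. Corner: (8-6)x(12-8)=8.
dim = 96-8 = 88


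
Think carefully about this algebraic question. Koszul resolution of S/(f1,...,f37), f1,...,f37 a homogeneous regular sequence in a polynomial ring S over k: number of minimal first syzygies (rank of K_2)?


Regular sequence => Koszul complex is the minimal free resolution.
Syz_1 minimally generated by Koszul relations f_i*e_j - f_j*e_i (i<j): mu(Syz_1) = beta_2 = C(m,2) = m(m-1)/2
m=37
37*36/2 = 666


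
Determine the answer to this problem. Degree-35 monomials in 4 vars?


C(d+n-1,n-1)=C(38,3)=8436


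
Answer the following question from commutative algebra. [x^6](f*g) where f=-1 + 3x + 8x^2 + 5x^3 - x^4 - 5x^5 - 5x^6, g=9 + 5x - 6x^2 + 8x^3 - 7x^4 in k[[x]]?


[x^6] = sum a_i*b_j, i+j=6
  8*-7=-56
  5*8=40
  -1*-6=6
  -5*5=-25
  -5*9=-45
Sum=-80


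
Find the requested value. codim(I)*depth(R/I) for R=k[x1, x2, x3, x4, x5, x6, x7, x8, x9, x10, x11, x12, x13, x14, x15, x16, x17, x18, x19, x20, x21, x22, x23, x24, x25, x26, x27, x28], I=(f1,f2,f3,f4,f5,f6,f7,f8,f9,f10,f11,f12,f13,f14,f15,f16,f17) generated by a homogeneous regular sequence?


codim=17, depth=dim(R/I)=28-17=11
Product=17*11=187


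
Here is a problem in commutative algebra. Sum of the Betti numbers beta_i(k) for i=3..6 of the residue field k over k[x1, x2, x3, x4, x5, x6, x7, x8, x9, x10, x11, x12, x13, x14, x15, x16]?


Koszul resolution: beta_i(k)=C(n,i), n=16
C(16,3)=560, C(16,4)=1820, C(16,5)=4368, C(16,6)=8008
Sum=14756


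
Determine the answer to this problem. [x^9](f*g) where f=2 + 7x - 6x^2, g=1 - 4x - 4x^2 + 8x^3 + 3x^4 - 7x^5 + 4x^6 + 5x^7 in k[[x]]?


[x^9] = sum a_i*b_j, i+j=9
  -6*5=-30
Sum=-30


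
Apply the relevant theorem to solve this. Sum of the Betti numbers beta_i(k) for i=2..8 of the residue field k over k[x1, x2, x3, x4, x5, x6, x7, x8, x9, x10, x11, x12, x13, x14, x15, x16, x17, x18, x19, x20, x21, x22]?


Koszul resolution: beta_i(k)=C(n,i), n=22
C(22,2)=231, C(22,3)=1540, C(22,4)=7315, C(22,5)=26334, C(22,6)=74613, C(22,7)=170544, C(22,8)=319770
Sum=600347


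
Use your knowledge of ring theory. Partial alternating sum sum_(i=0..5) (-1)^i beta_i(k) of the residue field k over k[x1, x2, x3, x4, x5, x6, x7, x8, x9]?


Koszul resolution: beta_i(k)=C(n,i), n=9
sum_(i=0..p) (-1)^i C(n,i) = (-1)^p C(n-1,p)
(-1)^5*C(8,5) = (-1)^5*56 = -56


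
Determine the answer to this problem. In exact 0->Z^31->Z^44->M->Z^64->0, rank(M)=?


Alt sum=0:
(-1)^0*31 + (-1)^1*44 + (-1)^2*? + (-1)^3*64=0
rank(M)=77


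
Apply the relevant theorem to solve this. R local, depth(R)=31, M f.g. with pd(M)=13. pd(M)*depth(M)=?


pd+depth=31
depth=31-13=18
pd*depth=13*18=234


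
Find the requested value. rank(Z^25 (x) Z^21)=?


rank(M(x)N) = rank(M)*rank(N)
25*21 = 525


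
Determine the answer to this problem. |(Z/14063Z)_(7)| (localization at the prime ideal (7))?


7-primary part: 14063=7^3*41
Size=7^3=343


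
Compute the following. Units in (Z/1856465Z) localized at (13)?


Local ring = Z/371293Z.
phi(371293) = 13^4*(13-1) = 342732


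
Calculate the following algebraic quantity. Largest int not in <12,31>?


gcd(12,31)=1 => F=ab-a-b=12*31-12-31=372-43=329


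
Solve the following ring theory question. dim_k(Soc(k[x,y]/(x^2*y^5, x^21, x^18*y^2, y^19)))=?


Socle = ann(m) = span of standard monomials u with x*u, y*u in I (staircase corners).
Minimal generators: x^21, x^18*y^2, x^2*y^5, y^19
Corners: xy^18, x^17y^4, x^20y
Socle dim=3


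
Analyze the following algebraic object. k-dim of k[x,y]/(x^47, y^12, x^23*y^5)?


k[x,y]/I, I = (x^47, y^12, x^23*y^5)
Rect: 47x12=564. Corner: (47-23)x(12-5)=168.
dim = 564-168 = 396


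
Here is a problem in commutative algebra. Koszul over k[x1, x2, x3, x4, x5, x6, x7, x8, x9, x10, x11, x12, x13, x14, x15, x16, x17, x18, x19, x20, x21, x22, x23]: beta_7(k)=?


C(n,i)=C(23,7)=245157


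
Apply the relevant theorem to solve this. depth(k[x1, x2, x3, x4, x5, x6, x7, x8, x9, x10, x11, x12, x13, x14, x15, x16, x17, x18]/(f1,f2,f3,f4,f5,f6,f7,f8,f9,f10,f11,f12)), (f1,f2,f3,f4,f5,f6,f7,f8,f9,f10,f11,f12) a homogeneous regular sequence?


depth(R)=18
depth(R/I)=18-12=6


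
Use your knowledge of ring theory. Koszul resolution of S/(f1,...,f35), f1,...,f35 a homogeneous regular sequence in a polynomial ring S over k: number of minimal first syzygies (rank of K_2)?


Regular sequence => Koszul complex is the minimal free resolution.
Syz_1 minimally generated by Koszul relations f_i*e_j - f_j*e_i (i<j): mu(Syz_1) = beta_2 = C(m,2) = m(m-1)/2
m=35
35*34/2 = 595


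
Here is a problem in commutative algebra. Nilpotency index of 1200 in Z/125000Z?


1200^k mod 125000:
k=1: 1200
k=2: 65000
k=3: 0
First zero at k = 3


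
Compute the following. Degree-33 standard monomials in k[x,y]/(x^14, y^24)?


k[x,y], I = (x^14, y^24), d = 33
Need i < 14 and d-i < 24.
Range: 10 <= i <= 13.
H(33) = 4


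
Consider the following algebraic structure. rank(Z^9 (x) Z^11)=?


rank(M(x)N) = rank(M)*rank(N)
9*11 = 99


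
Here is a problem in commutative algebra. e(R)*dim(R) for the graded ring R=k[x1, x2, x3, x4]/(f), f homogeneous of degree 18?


e(R)=deg(f)=18, dim(R)=4-1=3
e*dim=18*3=54


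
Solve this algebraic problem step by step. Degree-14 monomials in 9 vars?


C(d+n-1,n-1)=C(22,8)=319770


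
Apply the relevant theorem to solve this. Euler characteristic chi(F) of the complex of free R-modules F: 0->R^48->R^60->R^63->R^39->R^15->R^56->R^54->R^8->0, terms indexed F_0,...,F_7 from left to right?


chi = sum (-1)^i * rank:
(-1)^0*48=48
(-1)^1*60=-60
(-1)^2*63=63
(-1)^3*39=-39
(-1)^4*15=15
(-1)^5*56=-56
(-1)^6*54=54
(-1)^7*8=-8
chi=17


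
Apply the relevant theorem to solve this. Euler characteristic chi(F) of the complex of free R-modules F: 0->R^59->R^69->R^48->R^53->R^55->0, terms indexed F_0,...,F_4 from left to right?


chi = sum (-1)^i * rank:
(-1)^0*59=59
(-1)^1*69=-69
(-1)^2*48=48
(-1)^3*53=-53
(-1)^4*55=55
chi=40


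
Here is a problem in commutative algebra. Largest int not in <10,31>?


gcd(10,31)=1 => F=ab-a-b=10*31-10-31=310-41=269


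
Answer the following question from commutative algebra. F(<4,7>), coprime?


gcd(4,7)=1 => F=ab-a-b=4*7-4-7=28-11=17


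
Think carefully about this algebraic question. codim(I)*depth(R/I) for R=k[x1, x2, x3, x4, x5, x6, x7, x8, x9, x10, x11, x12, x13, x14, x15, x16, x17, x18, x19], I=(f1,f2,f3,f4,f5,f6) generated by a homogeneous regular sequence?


codim=6, depth=dim(R/I)=19-6=13
Product=6*13=78


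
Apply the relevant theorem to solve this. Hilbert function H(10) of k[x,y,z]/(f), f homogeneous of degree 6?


C(12,2)-C(6,2)=66-15=51


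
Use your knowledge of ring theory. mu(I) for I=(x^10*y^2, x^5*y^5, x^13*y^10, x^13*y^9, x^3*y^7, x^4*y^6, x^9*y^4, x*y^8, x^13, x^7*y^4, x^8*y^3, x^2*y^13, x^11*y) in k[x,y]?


Remove redundant (divisible by others).
x^9*y^4 redundant.
x^13*y^10 redundant.
x^2*y^13 redundant.
x^13*y^9 redundant.
Min: x^13, x^11*y, x^10*y^2, x^8*y^3, x^7*y^4, x^5*y^5, x^4*y^6, x^3*y^7, x*y^8
Count=9


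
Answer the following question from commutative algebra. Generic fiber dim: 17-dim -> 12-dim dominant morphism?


dim(fiber)=dim(X)-dim(Y)=17-12=5


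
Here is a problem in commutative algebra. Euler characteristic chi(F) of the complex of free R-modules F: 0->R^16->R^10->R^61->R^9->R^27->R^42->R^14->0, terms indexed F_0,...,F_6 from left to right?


chi = sum (-1)^i * rank:
(-1)^0*16=16
(-1)^1*10=-10
(-1)^2*61=61
(-1)^3*9=-9
(-1)^4*27=27
(-1)^5*42=-42
(-1)^6*14=14
chi=57


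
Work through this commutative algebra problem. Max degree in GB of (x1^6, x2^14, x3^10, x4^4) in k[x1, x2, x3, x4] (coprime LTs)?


Pure powers, coprime LTs => already GB.
Degrees: 6, 14, 10, 4
Max=14


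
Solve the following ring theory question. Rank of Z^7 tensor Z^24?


rank(M(x)N) = rank(M)*rank(N)
7*24 = 168


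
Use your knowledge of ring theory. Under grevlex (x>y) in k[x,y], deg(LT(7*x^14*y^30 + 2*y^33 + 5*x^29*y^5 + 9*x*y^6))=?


LT: 7*x^14*y^30
deg_x=14, deg_y=30
Total=14+30=44


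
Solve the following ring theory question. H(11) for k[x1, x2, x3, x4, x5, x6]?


C(d+n-1,n-1)=C(16,5)=4368


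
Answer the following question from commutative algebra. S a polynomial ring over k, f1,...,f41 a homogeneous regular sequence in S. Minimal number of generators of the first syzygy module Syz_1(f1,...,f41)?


Regular sequence => Koszul complex is the minimal free resolution.
Syz_1 minimally generated by Koszul relations f_i*e_j - f_j*e_i (i<j): mu(Syz_1) = beta_2 = C(m,2) = m(m-1)/2
m=41
41*40/2 = 820


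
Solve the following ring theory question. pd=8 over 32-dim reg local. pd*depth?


pd+depth=32
depth=32-8=24
pd*depth=8*24=192


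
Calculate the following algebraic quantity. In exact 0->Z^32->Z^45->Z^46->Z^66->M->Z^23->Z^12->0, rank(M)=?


Alt sum=0:
(-1)^0*32 + (-1)^1*45 + (-1)^2*46 + (-1)^3*66 + (-1)^4*? + (-1)^5*23 + (-1)^6*12=0
rank(M)=44


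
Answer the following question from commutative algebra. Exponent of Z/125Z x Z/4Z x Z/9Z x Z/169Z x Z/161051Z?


Exponent = lcm of the cyclic orders; pairwise coprime => product.
5^3*2^2*3^2*13^2*11^5=125*4*9*169*161051=122479285500


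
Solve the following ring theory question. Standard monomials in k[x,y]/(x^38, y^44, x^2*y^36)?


k[x,y]/I, I = (x^38, y^44, x^2*y^36)
Rect: 38x44=1672. Corner: (38-2)x(44-36)=288.
dim = 1672-288 = 1384


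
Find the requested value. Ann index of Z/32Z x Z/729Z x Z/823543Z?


Exponent = lcm of the cyclic orders; pairwise coprime => product.
2^5*3^6*7^7=32*729*823543=19211611104


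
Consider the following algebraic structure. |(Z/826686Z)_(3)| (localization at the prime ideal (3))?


3-primary part: 826686=3^10*14
Size=3^10=59049


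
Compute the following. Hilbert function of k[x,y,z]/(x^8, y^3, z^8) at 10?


Need i<8, j<3, k<8 with i+j+k=10.
For each i, j ranges over max(0,10-i-7)..min(2,10-i):
  i=0: j in [3,2] -> 0
  i=1: j in [2,2] -> 1
  i=2: j in [1,2] -> 2
  i=3: j in [0,2] -> 3
  i=4: j in [0,2] -> 3
  i=5: j in [0,2] -> 3
  i=6: j in [0,2] -> 3
  i=7: j in [0,2] -> 3
H(10) = 0+1+2+3+3+3+3+3 = 18


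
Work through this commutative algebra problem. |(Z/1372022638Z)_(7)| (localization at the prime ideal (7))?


7-primary part: 1372022638=7^9*34
Size=7^9=40353607


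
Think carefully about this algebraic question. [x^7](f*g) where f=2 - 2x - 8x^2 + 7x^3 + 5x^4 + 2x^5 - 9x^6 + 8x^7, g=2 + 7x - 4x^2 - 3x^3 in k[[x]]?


[x^7] = sum a_i*b_j, i+j=7
  5*-3=-15
  2*-4=-8
  -9*7=-63
  8*2=16
Sum=-70


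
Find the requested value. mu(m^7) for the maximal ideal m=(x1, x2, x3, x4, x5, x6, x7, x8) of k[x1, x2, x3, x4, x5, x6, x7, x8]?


Graded Nakayama: mu(m^d) = dim_k (m^d/m^(d+1)) = #degree-7 monomials in 8 vars
C(n+d-1,d)=C(14,7)=3432


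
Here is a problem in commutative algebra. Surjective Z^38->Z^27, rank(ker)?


rank(ker) = 38-27 = 11


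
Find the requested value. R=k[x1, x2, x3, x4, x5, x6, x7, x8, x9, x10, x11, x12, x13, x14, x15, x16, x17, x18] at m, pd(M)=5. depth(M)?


pd+depth=depth(R)=18
depth=18-5=13


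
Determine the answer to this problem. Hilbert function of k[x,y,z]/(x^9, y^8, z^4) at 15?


Need i<9, j<8, k<4 with i+j+k=15.
For each i, j ranges over max(0,15-i-3)..min(7,15-i):
  i=0: j in [12,7] -> 0
  i=1: j in [11,7] -> 0
  i=2: j in [10,7] -> 0
  i=3: j in [9,7] -> 0
  i=4: j in [8,7] -> 0
  i=5: j in [7,7] -> 1
  i=6: j in [6,7] -> 2
  i=7: j in [5,7] -> 3
  i=8: j in [4,7] -> 4
H(15) = 0+0+0+0+0+1+2+3+4 = 10


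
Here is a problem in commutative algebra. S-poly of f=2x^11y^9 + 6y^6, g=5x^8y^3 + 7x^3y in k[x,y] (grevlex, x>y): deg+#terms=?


LT(f)=2x^11y^9, LT(g)=5x^8y^3
lcm(LM)=x^11y^9
S(f,g) (scaled by 10 to clear denominators) = 5*f - 2x^3y^6*g = -14x^6y^7 + 30y^6
2 terms, deg 13.
13+2=15


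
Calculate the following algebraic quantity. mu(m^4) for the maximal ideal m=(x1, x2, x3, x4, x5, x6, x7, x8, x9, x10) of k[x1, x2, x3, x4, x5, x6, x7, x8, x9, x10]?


Graded Nakayama: mu(m^d) = dim_k (m^d/m^(d+1)) = #degree-4 monomials in 10 vars
C(n+d-1,d)=C(13,4)=715


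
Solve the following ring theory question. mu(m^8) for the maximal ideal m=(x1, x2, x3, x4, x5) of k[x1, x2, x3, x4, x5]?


Graded Nakayama: mu(m^d) = dim_k (m^d/m^(d+1)) = #degree-8 monomials in 5 vars
C(n+d-1,d)=C(12,8)=495


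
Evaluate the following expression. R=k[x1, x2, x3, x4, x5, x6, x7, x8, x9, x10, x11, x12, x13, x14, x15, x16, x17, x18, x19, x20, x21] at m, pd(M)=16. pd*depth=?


pd+depth=21
depth=21-16=5
pd*depth=16*5=80


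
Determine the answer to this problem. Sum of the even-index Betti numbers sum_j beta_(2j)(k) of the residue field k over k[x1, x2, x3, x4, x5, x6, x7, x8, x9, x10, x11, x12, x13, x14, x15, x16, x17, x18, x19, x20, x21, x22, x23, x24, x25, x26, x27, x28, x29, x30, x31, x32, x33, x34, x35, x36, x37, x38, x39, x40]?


Koszul resolution: beta_i(k)=C(n,i), n=40
sum_even C(40,i) = 2^(n-1) = 2^39 = 549755813888


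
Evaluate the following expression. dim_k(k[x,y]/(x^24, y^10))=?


Basis: x^i*y^j, i<24, j<10
24*10=240


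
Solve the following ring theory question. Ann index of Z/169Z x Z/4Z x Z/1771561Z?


Exponent = lcm of the cyclic orders; pairwise coprime => product.
13^2*2^2*11^6=169*4*1771561=1197575236


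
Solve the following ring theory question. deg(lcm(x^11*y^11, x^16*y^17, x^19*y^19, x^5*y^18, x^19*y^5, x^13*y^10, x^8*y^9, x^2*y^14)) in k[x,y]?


lcm = componentwise max:
x: max(11,16,19,5,19,13,8,2)=19
y: max(11,17,19,18,5,10,9,14)=19
Total=19+19=38


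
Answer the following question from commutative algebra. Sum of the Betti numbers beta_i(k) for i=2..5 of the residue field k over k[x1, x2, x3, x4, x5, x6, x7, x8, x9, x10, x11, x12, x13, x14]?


Koszul resolution: beta_i(k)=C(n,i), n=14
C(14,2)=91, C(14,3)=364, C(14,4)=1001, C(14,5)=2002
Sum=3458


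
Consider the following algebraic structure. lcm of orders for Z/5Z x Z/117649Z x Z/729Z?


Exponent = lcm of the cyclic orders; pairwise coprime => product.
5^1*7^6*3^6=5*117649*729=428830605


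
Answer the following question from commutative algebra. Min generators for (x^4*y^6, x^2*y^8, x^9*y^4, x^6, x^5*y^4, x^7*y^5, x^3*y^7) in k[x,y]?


Remove redundant (divisible by others).
x^9*y^4 redundant.
x^7*y^5 redundant.
Min: x^6, x^5*y^4, x^4*y^6, x^3*y^7, x^2*y^8
Count=5


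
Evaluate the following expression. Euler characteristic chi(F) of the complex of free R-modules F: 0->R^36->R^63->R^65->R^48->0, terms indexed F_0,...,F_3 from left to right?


chi = sum (-1)^i * rank:
(-1)^0*36=36
(-1)^1*63=-63
(-1)^2*65=65
(-1)^3*48=-48
chi=-10


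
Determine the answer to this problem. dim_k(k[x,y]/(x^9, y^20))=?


Basis: x^i*y^j, i<9, j<20
9*20=180


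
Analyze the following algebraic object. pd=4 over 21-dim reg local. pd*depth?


pd+depth=21
depth=21-4=17
pd*depth=4*17=68


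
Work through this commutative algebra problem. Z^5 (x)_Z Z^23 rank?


rank(M(x)N) = rank(M)*rank(N)
5*23 = 115


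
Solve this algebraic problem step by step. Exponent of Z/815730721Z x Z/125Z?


Exponent = lcm of the cyclic orders; pairwise coprime => product.
13^8*5^3=815730721*125=101966340125


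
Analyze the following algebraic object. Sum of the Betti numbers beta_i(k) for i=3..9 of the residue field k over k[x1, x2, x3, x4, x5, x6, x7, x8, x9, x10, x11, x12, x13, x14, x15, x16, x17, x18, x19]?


Koszul resolution: beta_i(k)=C(n,i), n=19
C(19,3)=969, C(19,4)=3876, C(19,5)=11628, C(19,6)=27132, C(19,7)=50388, C(19,8)=75582, C(19,9)=92378
Sum=261953


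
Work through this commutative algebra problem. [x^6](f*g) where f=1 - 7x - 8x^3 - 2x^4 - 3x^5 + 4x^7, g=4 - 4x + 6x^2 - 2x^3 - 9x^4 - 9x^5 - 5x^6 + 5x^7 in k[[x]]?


[x^6] = sum a_i*b_j, i+j=6
  1*-5=-5
  -7*-9=63
  -8*-2=16
  -2*6=-12
  -3*-4=12
Sum=74


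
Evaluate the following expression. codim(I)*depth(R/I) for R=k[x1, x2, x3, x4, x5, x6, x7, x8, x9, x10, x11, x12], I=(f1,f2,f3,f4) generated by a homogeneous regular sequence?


codim=4, depth=dim(R/I)=12-4=8
Product=4*8=32


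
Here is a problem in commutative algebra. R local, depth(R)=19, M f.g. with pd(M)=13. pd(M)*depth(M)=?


pd+depth=19
depth=19-13=6
pd*depth=13*6=78


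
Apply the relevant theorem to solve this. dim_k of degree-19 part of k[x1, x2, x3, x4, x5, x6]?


C(d+n-1,n-1)=C(24,5)=42504


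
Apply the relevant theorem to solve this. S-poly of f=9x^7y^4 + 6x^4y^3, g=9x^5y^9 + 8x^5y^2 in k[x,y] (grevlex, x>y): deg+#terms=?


LT(f)=9x^7y^4, LT(g)=9x^5y^9
lcm(LM)=x^7y^9
S(f,g) (scaled by 81 to clear denominators) = 9y^5*f - 9x^2*g = 54x^4y^8 - 72x^7y^2
2 terms, deg 12.
12+2=14


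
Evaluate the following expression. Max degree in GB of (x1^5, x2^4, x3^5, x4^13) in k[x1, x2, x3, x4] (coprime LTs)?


Pure powers, coprime LTs => already GB.
Degrees: 5, 4, 5, 13
Max=13


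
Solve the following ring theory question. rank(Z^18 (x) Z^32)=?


rank(M(x)N) = rank(M)*rank(N)
18*32 = 576


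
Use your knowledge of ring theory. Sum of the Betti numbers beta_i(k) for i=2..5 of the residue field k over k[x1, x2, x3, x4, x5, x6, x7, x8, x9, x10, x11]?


Koszul resolution: beta_i(k)=C(n,i), n=11
C(11,2)=55, C(11,3)=165, C(11,4)=330, C(11,5)=462
Sum=1012


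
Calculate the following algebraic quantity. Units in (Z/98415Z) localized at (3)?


Local ring = Z/19683Z.
phi(19683) = 3^8*(3-1) = 13122


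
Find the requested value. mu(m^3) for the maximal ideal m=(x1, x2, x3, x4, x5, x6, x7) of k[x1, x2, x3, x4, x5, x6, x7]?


Graded Nakayama: mu(m^d) = dim_k (m^d/m^(d+1)) = #degree-3 monomials in 7 vars
C(n+d-1,d)=C(9,3)=84


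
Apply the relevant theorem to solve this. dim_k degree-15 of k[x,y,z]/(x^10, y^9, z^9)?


Need i<10, j<9, k<9 with i+j+k=15.
For each i, j ranges over max(0,15-i-8)..min(8,15-i):
  i=0: j in [7,8] -> 2
  i=1: j in [6,8] -> 3
  i=2: j in [5,8] -> 4
  i=3: j in [4,8] -> 5
  i=4: j in [3,8] -> 6
  i=5: j in [2,8] -> 7
  i=6: j in [1,8] -> 8
  i=7: j in [0,8] -> 9
  i=8: j in [0,7] -> 8
  i=9: j in [0,6] -> 7
H(15) = 2+3+4+5+6+7+8+9+8+7 = 59


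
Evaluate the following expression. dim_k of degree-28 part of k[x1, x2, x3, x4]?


C(d+n-1,n-1)=C(31,3)=4495


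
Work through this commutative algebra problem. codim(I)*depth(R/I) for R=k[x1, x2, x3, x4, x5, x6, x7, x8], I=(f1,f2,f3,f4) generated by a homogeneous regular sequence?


codim=4, depth=dim(R/I)=8-4=4
Product=4*4=16


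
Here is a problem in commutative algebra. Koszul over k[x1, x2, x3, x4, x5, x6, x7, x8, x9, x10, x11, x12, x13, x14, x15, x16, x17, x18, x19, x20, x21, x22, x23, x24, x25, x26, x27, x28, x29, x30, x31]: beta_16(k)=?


C(n,i)=C(31,16)=300540195


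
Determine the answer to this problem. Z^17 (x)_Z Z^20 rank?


rank(M(x)N) = rank(M)*rank(N)
17*20 = 340


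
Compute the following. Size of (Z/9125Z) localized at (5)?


5-primary part: 9125=5^3*73
Size=5^3=125


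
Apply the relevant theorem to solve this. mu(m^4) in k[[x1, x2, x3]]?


C(n+d-1,d)=C(6,4)=15


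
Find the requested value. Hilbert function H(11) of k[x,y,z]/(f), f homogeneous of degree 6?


C(13,2)-C(7,2)=78-21=57


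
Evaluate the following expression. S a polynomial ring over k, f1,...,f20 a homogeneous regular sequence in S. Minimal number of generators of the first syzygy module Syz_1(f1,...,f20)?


Regular sequence => Koszul complex is the minimal free resolution.
Syz_1 minimally generated by Koszul relations f_i*e_j - f_j*e_i (i<j): mu(Syz_1) = beta_2 = C(m,2) = m(m-1)/2
m=20
20*19/2 = 190


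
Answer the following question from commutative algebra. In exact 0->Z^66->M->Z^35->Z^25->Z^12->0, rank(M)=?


Alt sum=0:
(-1)^0*66 + (-1)^1*? + (-1)^2*35 + (-1)^3*25 + (-1)^4*12=0
rank(M)=88


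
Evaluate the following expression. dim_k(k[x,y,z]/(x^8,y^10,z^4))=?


Basis: x^iy^jz^k, i<8,j<10,k<4
8*10*4=320


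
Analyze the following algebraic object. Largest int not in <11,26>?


gcd(11,26)=1 => F=ab-a-b=11*26-11-26=286-37=249


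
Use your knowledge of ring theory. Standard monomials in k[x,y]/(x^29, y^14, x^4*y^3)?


k[x,y]/I, I = (x^29, y^14, x^4*y^3)
Rect: 29x14=406. Corner: (29-4)x(14-3)=275.
dim = 406-275 = 131


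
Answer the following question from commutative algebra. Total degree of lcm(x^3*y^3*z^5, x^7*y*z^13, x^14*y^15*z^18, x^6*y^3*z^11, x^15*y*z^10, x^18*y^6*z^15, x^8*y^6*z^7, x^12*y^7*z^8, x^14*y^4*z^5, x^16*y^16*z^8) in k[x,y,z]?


lcm = componentwise max:
x: max(3,7,14,6,15,18,8,12,14,16)=18
y: max(3,1,15,3,1,6,6,7,4,16)=16
z: max(5,13,18,11,10,15,7,8,5,8)=18
Total=18+16+18=52


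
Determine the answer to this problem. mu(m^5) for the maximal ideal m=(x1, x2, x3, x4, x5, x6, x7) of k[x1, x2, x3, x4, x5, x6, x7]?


Graded Nakayama: mu(m^d) = dim_k (m^d/m^(d+1)) = #degree-5 monomials in 7 vars
C(n+d-1,d)=C(11,5)=462


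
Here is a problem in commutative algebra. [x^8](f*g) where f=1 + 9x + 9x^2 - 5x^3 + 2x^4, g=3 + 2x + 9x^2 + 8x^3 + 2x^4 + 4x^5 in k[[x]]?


[x^8] = sum a_i*b_j, i+j=8
  -5*4=-20
  2*2=4
Sum=-16


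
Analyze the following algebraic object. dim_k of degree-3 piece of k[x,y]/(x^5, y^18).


k[x,y], I = (x^5, y^18), d = 3
Need i < 5 and d-i < 18.
Range: 0 <= i <= 3.
H(3) = 4


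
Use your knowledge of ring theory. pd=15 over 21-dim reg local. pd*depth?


pd+depth=21
depth=21-15=6
pd*depth=15*6=90


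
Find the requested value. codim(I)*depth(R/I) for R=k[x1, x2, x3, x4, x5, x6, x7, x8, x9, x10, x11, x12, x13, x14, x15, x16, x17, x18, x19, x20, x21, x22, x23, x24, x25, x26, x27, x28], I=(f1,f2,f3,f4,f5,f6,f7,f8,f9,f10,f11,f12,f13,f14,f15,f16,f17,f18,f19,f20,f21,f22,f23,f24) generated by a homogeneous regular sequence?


codim=24, depth=dim(R/I)=28-24=4
Product=24*4=96


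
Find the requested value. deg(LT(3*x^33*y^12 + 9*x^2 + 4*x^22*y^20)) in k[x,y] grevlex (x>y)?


LT: 3*x^33*y^12
deg_x=33, deg_y=12
Total=33+12=45


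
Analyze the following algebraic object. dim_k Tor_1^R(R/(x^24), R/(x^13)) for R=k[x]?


Tor_1(R/I,R/J)=(I cap J)/IJ=(x^24)/(x^37)
dim=37-24=min(24,13)=13


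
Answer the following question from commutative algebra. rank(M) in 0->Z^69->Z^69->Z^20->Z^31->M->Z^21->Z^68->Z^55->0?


Alt sum=0:
(-1)^0*69 + (-1)^1*69 + (-1)^2*20 + (-1)^3*31 + (-1)^4*? + (-1)^5*21 + (-1)^6*68 + (-1)^7*55=0
rank(M)=19


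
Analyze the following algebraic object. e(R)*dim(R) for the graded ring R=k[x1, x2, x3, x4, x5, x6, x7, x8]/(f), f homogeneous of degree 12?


e(R)=deg(f)=12, dim(R)=8-1=7
e*dim=12*7=84


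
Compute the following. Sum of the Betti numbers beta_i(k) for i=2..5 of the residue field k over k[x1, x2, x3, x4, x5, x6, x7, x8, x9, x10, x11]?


Koszul resolution: beta_i(k)=C(n,i), n=11
C(11,2)=55, C(11,3)=165, C(11,4)=330, C(11,5)=462
Sum=1012


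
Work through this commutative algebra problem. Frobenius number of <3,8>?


gcd(3,8)=1 => F=ab-a-b=3*8-3-8=24-11=13


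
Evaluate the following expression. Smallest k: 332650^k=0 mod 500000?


332650^k mod 500000:
k=1: 332650
k=2: 22500
k=3: 125000
k=4: 250000
k=5: 0
First zero at k = 5


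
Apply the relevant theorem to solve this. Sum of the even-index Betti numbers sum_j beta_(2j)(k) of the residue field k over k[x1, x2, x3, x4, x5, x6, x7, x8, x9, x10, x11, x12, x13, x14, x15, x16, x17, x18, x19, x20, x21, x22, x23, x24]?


Koszul resolution: beta_i(k)=C(n,i), n=24
sum_even C(24,i) = 2^(n-1) = 2^23 = 8388608


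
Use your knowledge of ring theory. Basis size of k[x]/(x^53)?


Basis: 1,x,...,x^52
dim=53


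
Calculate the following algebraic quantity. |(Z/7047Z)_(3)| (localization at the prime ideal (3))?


3-primary part: 7047=3^5*29
Size=3^5=243


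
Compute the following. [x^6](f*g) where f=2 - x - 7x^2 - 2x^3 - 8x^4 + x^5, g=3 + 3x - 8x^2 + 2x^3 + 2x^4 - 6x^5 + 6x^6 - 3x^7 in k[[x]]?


[x^6] = sum a_i*b_j, i+j=6
  2*6=12
  -1*-6=6
  -7*2=-14
  -2*2=-4
  -8*-8=64
  1*3=3
Sum=67


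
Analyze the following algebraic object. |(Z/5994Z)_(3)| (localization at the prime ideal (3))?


3-primary part: 5994=3^4*74
Size=3^4=81


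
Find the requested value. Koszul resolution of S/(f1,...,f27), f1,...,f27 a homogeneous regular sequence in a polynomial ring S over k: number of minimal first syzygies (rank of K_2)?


Regular sequence => Koszul complex is the minimal free resolution.
Syz_1 minimally generated by Koszul relations f_i*e_j - f_j*e_i (i<j): mu(Syz_1) = beta_2 = C(m,2) = m(m-1)/2
m=27
27*26/2 = 351


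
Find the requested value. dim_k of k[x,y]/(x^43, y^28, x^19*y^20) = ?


k[x,y]/I, I = (x^43, y^28, x^19*y^20)
Rect: 43x28=1204. Corner: (43-19)x(28-20)=192.
dim = 1204-192 = 1012


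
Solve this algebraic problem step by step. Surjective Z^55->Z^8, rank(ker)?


rank(ker) = 55-8 = 47


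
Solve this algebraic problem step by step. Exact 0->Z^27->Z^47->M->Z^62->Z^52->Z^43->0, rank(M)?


Alt sum=0:
(-1)^0*27 + (-1)^1*47 + (-1)^2*? + (-1)^3*62 + (-1)^4*52 + (-1)^5*43=0
rank(M)=73


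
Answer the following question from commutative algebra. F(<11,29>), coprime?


gcd(11,29)=1 => F=ab-a-b=11*29-11-29=319-40=279


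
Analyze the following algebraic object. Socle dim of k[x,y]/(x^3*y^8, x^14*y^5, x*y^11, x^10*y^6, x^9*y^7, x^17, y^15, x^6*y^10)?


Socle = ann(m) = span of standard monomials u with x*u, y*u in I (staircase corners).
Redundant generators: x^6*y^10
Minimal generators: x^17, x^14*y^5, x^10*y^6, x^9*y^7, x^3*y^8, x*y^11, y^15
Corners: y^14, x^2y^10, x^8y^7, x^9y^6, x^13y^5, x^16y^4
Socle dim=6


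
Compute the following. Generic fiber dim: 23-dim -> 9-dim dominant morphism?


dim(fiber)=dim(X)-dim(Y)=23-9=14


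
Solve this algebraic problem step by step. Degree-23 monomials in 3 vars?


C(d+n-1,n-1)=C(25,2)=300


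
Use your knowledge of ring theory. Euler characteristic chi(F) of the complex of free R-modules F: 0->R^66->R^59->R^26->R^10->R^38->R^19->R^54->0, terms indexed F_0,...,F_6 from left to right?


chi = sum (-1)^i * rank:
(-1)^0*66=66
(-1)^1*59=-59
(-1)^2*26=26
(-1)^3*10=-10
(-1)^4*38=38
(-1)^5*19=-19
(-1)^6*54=54
chi=96


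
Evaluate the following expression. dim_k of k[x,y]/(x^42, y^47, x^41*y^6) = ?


k[x,y]/I, I = (x^42, y^47, x^41*y^6)
Rect: 42x47=1974. Corner: (42-41)x(47-6)=41.
dim = 1974-41 = 1933


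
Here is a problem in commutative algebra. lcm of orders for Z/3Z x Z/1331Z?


Exponent = lcm of the cyclic orders; pairwise coprime => product.
3^1*11^3=3*1331=3993


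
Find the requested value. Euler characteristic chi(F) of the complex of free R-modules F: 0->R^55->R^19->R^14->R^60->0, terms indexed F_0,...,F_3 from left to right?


chi = sum (-1)^i * rank:
(-1)^0*55=55
(-1)^1*19=-19
(-1)^2*14=14
(-1)^3*60=-60
chi=-10
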